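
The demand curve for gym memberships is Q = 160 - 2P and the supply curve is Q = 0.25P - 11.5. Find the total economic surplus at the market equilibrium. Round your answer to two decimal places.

Rewriting demand in inverse form: P = 80 - 0.5Q.
Rewriting supply in inverse form: P = 46 + 4Q.
Set 80 - 0.5Q = 46 + 4Q, which gives 34 = 4.5Q, so Q* = 7.5556 and P* = 80 - 0.5(7.5556) = 76.2222.
Total surplus is the full triangle between the curves from 0 to Q*: (1/2)(7.5556)(80 - 46) = 128.4444.

128.44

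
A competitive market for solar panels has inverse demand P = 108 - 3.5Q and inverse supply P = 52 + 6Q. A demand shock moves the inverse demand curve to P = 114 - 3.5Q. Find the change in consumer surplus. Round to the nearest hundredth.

13.73

Initial equilibrium: Q_0 = 5.8947, P_0 = 87.3684; CS_0 = (1/2)(5.8947)(20.6316) = 60.8089, PS_0 = (1/2)(5.8947)(35.3684) = 104.2438.
New equilibrium: 114 - 3.5Q = 52 + 6Q gives Q_1 = 6.5263, P_1 = 91.1579; CS_1 = 74.5374, PS_1 = 127.7784.
Change in consumer surplus = 74.5374 - 60.8089 = 13.7285.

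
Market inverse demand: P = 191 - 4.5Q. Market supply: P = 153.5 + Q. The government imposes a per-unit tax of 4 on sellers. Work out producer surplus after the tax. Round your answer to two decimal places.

18.55

Without the tax, 191 - 4.5Q = 153.5 + Q so Q* = 6.8182 and P* = 160.3182.
With the tax, sellers need 4 more per unit: 191 - 4.5Q = 153.5 + Q + 4, so Q_t = 6.0909. Buyers pay P_b = 163.5909; sellers receive P_s = P_b - 4 = 159.5909.
Producer surplus is the triangle above supply below P_s: (1/2)(6.0909)(159.5909 - 153.5) = 18.5496.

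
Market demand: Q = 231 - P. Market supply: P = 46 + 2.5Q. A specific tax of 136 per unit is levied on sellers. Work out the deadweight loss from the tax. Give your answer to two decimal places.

2642.29

Rewriting demand in inverse form: P = 231 - Q.
Without the tax, 231 - Q = 46 + 2.5Q so Q* = 52.8571 and P* = 178.1429.
A tax on sellers shifts supply up by 136: 231 - Q = 46 + 2.5Q + 136, so Q_t = 14. Buyers pay P_b = 217; sellers receive P_s = P_b - 136 = 81.
The welfare triangle lost has base Q* - Q_t = 38.8571 and height t = 136, so DWL = (1/2)(38.8571)(136) = 2642.2857.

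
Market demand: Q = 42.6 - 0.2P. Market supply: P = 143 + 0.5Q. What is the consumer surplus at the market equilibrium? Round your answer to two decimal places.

404.96

Rewriting demand in inverse form: P = 213 - 5Q.
Set 213 - 5Q = 143 + 0.5Q, which gives 70 = 5.5Q, so Q* = 12.7273 and P* = 213 - 5(12.7273) = 149.3636.
The demand choke price is 213, so CS = (1/2)(Q*)(213 - P*) = (1/2)(12.7273)(63.6364) = 404.9587.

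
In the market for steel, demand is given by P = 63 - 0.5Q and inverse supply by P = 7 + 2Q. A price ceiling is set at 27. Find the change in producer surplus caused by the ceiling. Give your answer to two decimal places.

-401.76

Without the control, 63 - 0.5Q = 7 + 2Q so Q* = 22.4 and P* = 51.8.
At the ceiling price 27, quantity supplied is (27 - 7)/2 = 10; supply is the short side, so Q = 10 trades at P = 27.
PS goes from (1/2)(22.4)(44.8) = 501.76 to 100 (computed as (27 - 7)(10) - (1/2)(2)(10)^2), a change of -401.76.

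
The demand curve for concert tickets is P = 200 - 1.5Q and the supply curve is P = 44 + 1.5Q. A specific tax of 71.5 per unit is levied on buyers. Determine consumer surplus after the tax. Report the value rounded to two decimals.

595.02

Without the tax, 200 - 1.5Q = 44 + 1.5Q so Q* = 52 and P* = 122.
With the tax, buyers' net willingness to pay falls by 71.5: (200 - 71.5) - 1.5Q = 44 + 1.5Q, so Q_t = 28.1667. Buyers pay P_b = 157.75; sellers receive P_s = P_b - 71.5 = 86.25.
CS = (1/2)(Q_t)(200 - P_b) = (1/2)(28.1667)(42.25) = 595.0208.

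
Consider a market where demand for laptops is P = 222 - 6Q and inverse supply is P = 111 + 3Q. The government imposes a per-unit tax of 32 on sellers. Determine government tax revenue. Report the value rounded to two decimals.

Without the tax, 222 - 6Q = 111 + 3Q so Q* = 12.3333 and P* = 148.
With the tax, sellers need 32 more per unit: 222 - 6Q = 111 + 3Q + 32, so Q_t = 8.7778. Buyers pay P_b = 169.3333; sellers receive P_s = P_b - 32 = 137.3333.
Tax revenue = t x Q_t = 32 x 8.7778 = 280.8889.

280.89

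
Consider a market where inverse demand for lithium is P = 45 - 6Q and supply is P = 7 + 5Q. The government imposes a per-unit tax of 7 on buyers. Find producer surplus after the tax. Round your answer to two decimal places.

19.86

Pre-tax equilibrium: 45 - 6Q = 7 + 5Q gives Q* = 3.4545, P* = 24.2727.
A tax on buyers shifts demand down by 7: (45 - 7) - 6Q = 7 + 5Q, so Q_t = 2.8182. Buyers pay P_b = 28.0909; sellers receive P_s = P_b - 7 = 21.0909.
PS = (1/2)(Q_t)(P_s - 7) = (1/2)(2.8182)(14.0909) = 19.8554.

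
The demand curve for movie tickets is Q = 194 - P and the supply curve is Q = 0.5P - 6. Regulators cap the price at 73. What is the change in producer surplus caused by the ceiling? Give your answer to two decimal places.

Rewriting demand in inverse form: P = 194 - Q.
Rewriting supply in inverse form: P = 12 + 2Q.
Free-market equilibrium: 194 - Q = 12 + 2Q gives Q* = 60.6667, P* = 133.3333.
At P = 73, sellers supply (73 - 12)/2 = 30.5 while buyers want more, so the quantity traded is 30.5 at price 73.
PS goes from (1/2)(60.6667)(121.3333) = 3680.4444 to 930.25 (computed as (73 - 12)(30.5) - (1/2)(2)(30.5)^2), a change of -2750.1944.

-2750.19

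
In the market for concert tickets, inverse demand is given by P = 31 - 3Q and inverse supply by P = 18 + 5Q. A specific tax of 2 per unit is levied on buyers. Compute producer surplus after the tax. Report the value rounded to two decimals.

Pre-tax equilibrium: 31 - 3Q = 18 + 5Q gives Q* = 1.625, P* = 26.125.
A tax on buyers shifts demand down by 2: (31 - 2) - 3Q = 18 + 5Q, so Q_t = 1.375. Buyers pay P_b = 26.875; sellers receive P_s = P_b - 2 = 24.875.
Producer surplus is the triangle above supply below P_s: (1/2)(1.375)(24.875 - 18) = 4.7266.

4.73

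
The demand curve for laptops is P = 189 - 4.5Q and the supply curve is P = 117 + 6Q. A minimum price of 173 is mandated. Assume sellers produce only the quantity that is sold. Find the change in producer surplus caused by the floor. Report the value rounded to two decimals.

20.12

Free-market equilibrium: 189 - 4.5Q = 117 + 6Q gives Q* = 6.8571, P* = 158.1429.
At the floor price 173, quantity demanded is (189 - 173)/4.5 = 3.5556; demand is the short side, so Q = 3.5556 trades at P = 173.
PS goes from (1/2)(6.8571)(41.1429) = 141.0612 to 161.1852 (computed as (173 - 117)(3.5556) - (1/2)(6)(3.5556)^2), a change of 20.124.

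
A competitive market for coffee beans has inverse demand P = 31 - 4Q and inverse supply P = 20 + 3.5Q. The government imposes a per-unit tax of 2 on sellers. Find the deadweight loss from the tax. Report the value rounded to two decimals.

Pre-tax equilibrium: 31 - 4Q = 20 + 3.5Q gives Q* = 1.4667, P* = 25.1333.
With the tax, sellers need 2 more per unit: 31 - 4Q = 20 + 3.5Q + 2, so Q_t = 1.2. Buyers pay P_b = 26.2; sellers receive P_s = P_b - 2 = 24.2.
Deadweight loss is the triangle between the curves from Q_t to Q*: (1/2)(1.4667 - 1.2)(2) = 0.2667.

0.27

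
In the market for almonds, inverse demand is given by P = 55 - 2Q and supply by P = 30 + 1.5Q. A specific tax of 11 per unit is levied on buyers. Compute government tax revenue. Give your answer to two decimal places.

Pre-tax equilibrium: 55 - 2Q = 30 + 1.5Q gives Q* = 7.1429, P* = 40.7143.
A tax on buyers shifts demand down by 11: (55 - 11) - 2Q = 30 + 1.5Q, so Q_t = 4. Buyers pay P_b = 47; sellers receive P_s = P_b - 11 = 36.
Tax revenue = t x Q_t = 11 x 4 = 44.

44.00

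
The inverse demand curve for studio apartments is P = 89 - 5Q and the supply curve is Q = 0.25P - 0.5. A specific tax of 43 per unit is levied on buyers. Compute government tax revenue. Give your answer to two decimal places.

210.22

Rewriting supply in inverse form: P = 2 + 4Q.
Pre-tax equilibrium: 89 - 5Q = 2 + 4Q gives Q* = 9.6667, P* = 40.6667.
A tax on buyers shifts demand down by 43: (89 - 43) - 5Q = 2 + 4Q, so Q_t = 4.8889. Buyers pay P_b = 64.5556; sellers receive P_s = P_b - 43 = 21.5556.
Tax revenue = t x Q_t = 43 x 4.8889 = 210.2222.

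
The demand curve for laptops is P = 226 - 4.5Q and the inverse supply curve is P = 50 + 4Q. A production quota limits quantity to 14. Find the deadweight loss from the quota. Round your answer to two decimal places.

Unrestricted equilibrium: Q* = (226 - 50)/(4.5 + 4) = 20.7059.
At Q = 14 the demand price is 226 - 4.5(14) = 163 and the supply price is 50 + 4(14) = 106.
DWL = (1/2)(gap between curves at 14) x (Q* - 14) = (1/2)(57)(6.7059) = 191.1176.

191.12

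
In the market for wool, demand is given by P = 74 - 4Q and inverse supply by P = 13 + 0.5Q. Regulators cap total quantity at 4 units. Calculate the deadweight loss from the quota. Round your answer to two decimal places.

Unrestricted equilibrium: Q* = (74 - 13)/(4 + 0.5) = 13.5556.
At Q = 4 the demand price is 74 - 4(4) = 58 and the supply price is 13 + 0.5(4) = 15.
Deadweight loss is the triangle between the curves from 4 to 13.5556: (1/2)(58 - 15)(13.5556 - 4) = 205.4444.

205.44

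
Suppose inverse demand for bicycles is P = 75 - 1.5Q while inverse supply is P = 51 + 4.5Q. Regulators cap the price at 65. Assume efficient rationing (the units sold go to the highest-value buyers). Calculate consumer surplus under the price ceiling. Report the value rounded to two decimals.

23.85

Free-market equilibrium: 75 - 1.5Q = 51 + 4.5Q gives Q* = 4, P* = 69.
At P = 65, sellers supply (65 - 51)/4.5 = 3.1111 while buyers want more, so the quantity traded is 3.1111 at price 65.
The demand price at Q = 3.1111 is 70.3333. CS is the trapezoid between demand and 65 over [0, 3.1111]: (1/2)[(75 - 65) + (70.3333 - 65)](3.1111) = 23.8519.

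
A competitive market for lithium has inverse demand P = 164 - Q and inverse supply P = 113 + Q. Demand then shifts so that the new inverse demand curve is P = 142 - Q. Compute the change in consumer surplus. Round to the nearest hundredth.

-220.00

Initial equilibrium: Q_0 = 25.5, P_0 = 138.5; CS_0 = (1/2)(25.5)(25.5) = 325.125, PS_0 = (1/2)(25.5)(25.5) = 325.125.
New equilibrium: 142 - Q = 113 + Q gives Q_1 = 14.5, P_1 = 127.5; CS_1 = 105.125, PS_1 = 105.125.
Change in consumer surplus = 105.125 - 325.125 = -220.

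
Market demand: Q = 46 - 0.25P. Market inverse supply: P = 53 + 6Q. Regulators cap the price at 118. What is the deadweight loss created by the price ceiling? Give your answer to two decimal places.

25.69

Rewriting demand in inverse form: P = 184 - 4Q.
Free-market equilibrium: 184 - 4Q = 53 + 6Q gives Q* = 13.1, P* = 131.6.
At the ceiling price 118, quantity supplied is (118 - 53)/6 = 10.8333; supply is the short side, so Q = 10.8333 trades at P = 118.
The lost-trades triangle has base Q* - 10.8333 = 2.2667 and height equal to the gap between the curves at Q = 10.8333, which is 140.6667 - 118 = 22.6667. DWL = (1/2)(2.2667)(22.6667) = 25.6889.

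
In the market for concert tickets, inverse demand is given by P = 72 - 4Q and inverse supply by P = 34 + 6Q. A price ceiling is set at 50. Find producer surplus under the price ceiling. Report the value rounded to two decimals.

21.33

Free-market equilibrium: 72 - 4Q = 34 + 6Q gives Q* = 3.8, P* = 56.8.
At P = 50, sellers supply (50 - 34)/6 = 2.6667 while buyers want more, so the quantity traded is 2.6667 at price 50.
PS is the triangle above supply below 50: (1/2)(2.6667)(50 - 34) = 21.3333.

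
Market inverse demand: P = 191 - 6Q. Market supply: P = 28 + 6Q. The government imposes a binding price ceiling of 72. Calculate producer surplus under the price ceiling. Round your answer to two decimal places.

Without the control, 191 - 6Q = 28 + 6Q so Q* = 13.5833 and P* = 109.5.
At the ceiling price 72, quantity supplied is (72 - 28)/6 = 7.3333; supply is the short side, so Q = 7.3333 trades at P = 72.
PS is the triangle above supply below 72: (1/2)(7.3333)(72 - 28) = 161.3333.

161.33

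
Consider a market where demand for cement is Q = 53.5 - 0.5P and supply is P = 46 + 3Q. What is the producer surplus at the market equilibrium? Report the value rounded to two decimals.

223.26

Rewriting demand in inverse form: P = 107 - 2Q.
Equilibrium: 107 - 2Q = 46 + 3Q, so Q* = 12.2 and P* = 82.6.
The supply curve's price intercept is 46, so PS = (1/2)(Q*)(P* - 46) = (1/2)(12.2)(36.6) = 223.26.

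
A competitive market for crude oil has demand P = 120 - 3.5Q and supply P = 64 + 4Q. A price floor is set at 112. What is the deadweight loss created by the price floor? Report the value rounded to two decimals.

100.66

Free-market equilibrium: 120 - 3.5Q = 64 + 4Q gives Q* = 7.4667, P* = 93.8667.
At P = 112, buyers demand (120 - 112)/3.5 = 2.2857 while sellers would supply more, so the quantity traded is 2.2857 at price 112.
At Q = 2.2857 the demand price is 112 and the supply price is 73.1429. Deadweight loss is the triangle between the curves from 2.2857 to 7.4667: (1/2)(112 - 73.1429)(7.4667 - 2.2857) = 100.6585.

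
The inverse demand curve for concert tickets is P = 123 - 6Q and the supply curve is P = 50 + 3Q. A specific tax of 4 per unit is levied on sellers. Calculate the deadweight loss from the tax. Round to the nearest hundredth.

0.89

Without the tax, 123 - 6Q = 50 + 3Q so Q* = 8.1111 and P* = 74.3333.
With the tax, sellers need 4 more per unit: 123 - 6Q = 50 + 3Q + 4, so Q_t = 7.6667. Buyers pay P_b = 77; sellers receive P_s = P_b - 4 = 73.
The welfare triangle lost has base Q* - Q_t = 0.4444 and height t = 4, so DWL = (1/2)(0.4444)(4) = 0.8889.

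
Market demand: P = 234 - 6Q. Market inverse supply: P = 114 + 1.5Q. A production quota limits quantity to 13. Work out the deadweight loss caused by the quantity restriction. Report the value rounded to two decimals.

Without the quota, 234 - 6Q = 114 + 1.5Q gives Q* = 16.
At Q = 13 the demand price is 234 - 6(13) = 156 and the supply price is 114 + 1.5(13) = 133.5.
DWL = (1/2)(gap between curves at 13) x (Q* - 13) = (1/2)(22.5)(3) = 33.75.

33.75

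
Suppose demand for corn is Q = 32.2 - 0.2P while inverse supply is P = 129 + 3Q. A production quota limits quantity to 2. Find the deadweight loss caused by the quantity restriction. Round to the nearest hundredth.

16.00

Rewriting demand in inverse form: P = 161 - 5Q.
Unrestricted equilibrium: Q* = (161 - 129)/(5 + 3) = 4.
At Q = 2 the demand price is 161 - 5(2) = 151 and the supply price is 129 + 3(2) = 135.
DWL = (1/2)(gap between curves at 2) x (Q* - 2) = (1/2)(16)(2) = 16.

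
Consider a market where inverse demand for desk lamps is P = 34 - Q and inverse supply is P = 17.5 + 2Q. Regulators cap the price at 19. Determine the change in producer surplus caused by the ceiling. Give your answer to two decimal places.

Free-market equilibrium: 34 - Q = 17.5 + 2Q gives Q* = 5.5, P* = 28.5.
At P = 19, sellers supply (19 - 17.5)/2 = 0.75 while buyers want more, so the quantity traded is 0.75 at price 19.
PS goes from (1/2)(5.5)(11) = 30.25 to 0.5625 (computed as (19 - 17.5)(0.75) - (1/2)(2)(0.75)^2), a change of -29.6875.

-29.69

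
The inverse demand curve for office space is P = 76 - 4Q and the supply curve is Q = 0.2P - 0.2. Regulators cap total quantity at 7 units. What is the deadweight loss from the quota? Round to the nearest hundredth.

8.00

Rewriting supply in inverse form: P = 1 + 5Q.
Without the quota, 76 - 4Q = 1 + 5Q gives Q* = 8.3333.
At Q = 7 the demand price is 76 - 4(7) = 48 and the supply price is 1 + 5(7) = 36.
DWL = (1/2)(gap between curves at 7) x (Q* - 7) = (1/2)(12)(1.3333) = 8.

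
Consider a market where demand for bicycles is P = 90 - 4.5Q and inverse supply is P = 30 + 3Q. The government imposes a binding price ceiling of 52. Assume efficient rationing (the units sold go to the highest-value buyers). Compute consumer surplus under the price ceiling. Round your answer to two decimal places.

Free-market equilibrium: 90 - 4.5Q = 30 + 3Q gives Q* = 8, P* = 54.
At P = 52, sellers supply (52 - 30)/3 = 7.3333 while buyers want more, so the quantity traded is 7.3333 at price 52.
The demand price at Q = 7.3333 is 57. CS is the trapezoid between demand and 52 over [0, 7.3333]: (1/2)[(90 - 52) + (57 - 52)](7.3333) = 157.6667.

157.67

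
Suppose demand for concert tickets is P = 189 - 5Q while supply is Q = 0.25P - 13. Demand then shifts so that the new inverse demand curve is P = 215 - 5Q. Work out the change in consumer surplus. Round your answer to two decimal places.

240.74

Rewriting supply in inverse form: P = 52 + 4Q.
Initial equilibrium: Q_0 = 15.2222, P_0 = 112.8889; CS_0 = (1/2)(15.2222)(76.1111) = 579.2901, PS_0 = (1/2)(15.2222)(60.8889) = 463.4321.
New equilibrium: 215 - 5Q = 52 + 4Q gives Q_1 = 18.1111, P_1 = 124.4444; CS_1 = 820.0309, PS_1 = 656.0247.
Change in consumer surplus = 820.0309 - 579.2901 = 240.7407.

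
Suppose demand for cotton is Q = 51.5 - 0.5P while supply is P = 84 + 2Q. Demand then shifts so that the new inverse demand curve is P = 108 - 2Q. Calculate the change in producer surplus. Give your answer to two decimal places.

13.44

Rewriting demand in inverse form: P = 103 - 2Q.
Initial equilibrium: Q_0 = 4.75, P_0 = 93.5; CS_0 = (1/2)(4.75)(9.5) = 22.5625, PS_0 = (1/2)(4.75)(9.5) = 22.5625.
New equilibrium: 108 - 2Q = 84 + 2Q gives Q_1 = 6, P_1 = 96; CS_1 = 36, PS_1 = 36.
Change in producer surplus = 36 - 22.5625 = 13.4375.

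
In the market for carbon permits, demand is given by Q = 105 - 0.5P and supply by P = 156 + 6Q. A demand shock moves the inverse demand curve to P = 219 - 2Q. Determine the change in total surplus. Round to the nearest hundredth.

Rewriting demand in inverse form: P = 210 - 2Q.
Initial equilibrium: Q_0 = 6.75, P_0 = 196.5; CS_0 = (1/2)(6.75)(13.5) = 45.5625, PS_0 = (1/2)(6.75)(40.5) = 136.6875.
New equilibrium: 219 - 2Q = 156 + 6Q gives Q_1 = 7.875, P_1 = 203.25; CS_1 = 62.0156, PS_1 = 186.0469.
Change in total surplus = (62.0156 + 186.0469) - (45.5625 + 136.6875) = 65.8125.

65.81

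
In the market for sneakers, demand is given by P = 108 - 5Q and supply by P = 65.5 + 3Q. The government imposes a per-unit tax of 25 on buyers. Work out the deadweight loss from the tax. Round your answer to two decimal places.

Pre-tax equilibrium: 108 - 5Q = 65.5 + 3Q gives Q* = 5.3125, P* = 81.4375.
With the tax, buyers' net willingness to pay falls by 25: (108 - 25) - 5Q = 65.5 + 3Q, so Q_t = 2.1875. Buyers pay P_b = 97.0625; sellers receive P_s = P_b - 25 = 72.0625.
Deadweight loss is the triangle between the curves from Q_t to Q*: (1/2)(5.3125 - 2.1875)(25) = 39.0625.

39.06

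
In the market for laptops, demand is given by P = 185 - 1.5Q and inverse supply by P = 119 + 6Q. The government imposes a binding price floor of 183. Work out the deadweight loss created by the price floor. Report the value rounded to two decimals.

Without the control, 185 - 1.5Q = 119 + 6Q so Q* = 8.8 and P* = 171.8.
At P = 183, buyers demand (185 - 183)/1.5 = 1.3333 while sellers would supply more, so the quantity traded is 1.3333 at price 183.
At Q = 1.3333 the demand price is 183 and the supply price is 127. Deadweight loss is the triangle between the curves from 1.3333 to 8.8: (1/2)(183 - 127)(8.8 - 1.3333) = 209.0667.

209.07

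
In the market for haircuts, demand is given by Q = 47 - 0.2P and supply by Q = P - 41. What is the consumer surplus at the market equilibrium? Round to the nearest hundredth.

Rewriting demand in inverse form: P = 235 - 5Q.
Rewriting supply in inverse form: P = 41 + Q.
Set 235 - 5Q = 41 + Q, which gives 194 = 6Q, so Q* = 32.3333 and P* = 235 - 5(32.3333) = 73.3333.
The demand choke price is 235, so CS = (1/2)(Q*)(235 - P*) = (1/2)(32.3333)(161.6667) = 2613.6111.

2613.61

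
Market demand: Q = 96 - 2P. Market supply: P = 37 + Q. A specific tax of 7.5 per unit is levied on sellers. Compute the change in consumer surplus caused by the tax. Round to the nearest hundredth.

-12.08

Rewriting demand in inverse form: P = 48 - 0.5Q.
Pre-tax equilibrium: 48 - 0.5Q = 37 + Q gives Q* = 7.3333, P* = 44.3333.
With the tax, sellers need 7.5 more per unit: 48 - 0.5Q = 37 + Q + 7.5, so Q_t = 2.3333. Buyers pay P_b = 46.8333; sellers receive P_s = P_b - 7.5 = 39.3333.
CS falls from (1/2)(7.3333)(3.6667) = 13.4444 to (1/2)(2.3333)(1.1667) = 1.3611, a change of -12.0833.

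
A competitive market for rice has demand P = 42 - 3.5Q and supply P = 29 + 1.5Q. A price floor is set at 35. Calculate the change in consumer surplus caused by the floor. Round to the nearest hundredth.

-4.83

Without the control, 42 - 3.5Q = 29 + 1.5Q so Q* = 2.6 and P* = 32.9.
At the floor price 35, quantity demanded is (42 - 35)/3.5 = 2; demand is the short side, so Q = 2 trades at P = 35.
CS goes from (1/2)(2.6)(9.1) = 11.83 to 7 (computed as (42 - 35)(2) - (1/2)(3.5)(2)^2), a change of -4.83.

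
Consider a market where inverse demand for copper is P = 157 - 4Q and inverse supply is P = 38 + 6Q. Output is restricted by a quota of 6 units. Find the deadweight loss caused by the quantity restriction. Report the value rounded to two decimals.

Without the quota, 157 - 4Q = 38 + 6Q gives Q* = 11.9.
At Q = 6 the demand price is 157 - 4(6) = 133 and the supply price is 38 + 6(6) = 74.
DWL = (1/2)(gap between curves at 6) x (Q* - 6) = (1/2)(59)(5.9) = 174.05.

174.05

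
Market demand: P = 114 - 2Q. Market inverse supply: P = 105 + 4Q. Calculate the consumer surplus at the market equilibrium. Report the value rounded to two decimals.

Equilibrium: 114 - 2Q = 105 + 4Q, so Q* = 1.5 and P* = 111.
Consumer surplus is the triangle under demand above P*: (1/2)(1.5)(114 - 111) = (1/2)(1.5)(3) = 2.25.

2.25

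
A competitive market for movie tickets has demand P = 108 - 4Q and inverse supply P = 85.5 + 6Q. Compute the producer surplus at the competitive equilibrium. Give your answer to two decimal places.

Set 108 - 4Q = 85.5 + 6Q, which gives 22.5 = 10Q, so Q* = 2.25 and P* = 108 - 4(2.25) = 99.
Producer surplus is the triangle above supply below P*: (1/2)(2.25)(99 - 85.5) = (1/2)(2.25)(13.5) = 15.1875.

15.19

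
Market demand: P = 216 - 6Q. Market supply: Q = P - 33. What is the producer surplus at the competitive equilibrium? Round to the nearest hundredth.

341.72

Rewriting supply in inverse form: P = 33 + Q.
Set 216 - 6Q = 33 + Q, which gives 183 = 7Q, so Q* = 26.1429 and P* = 216 - 6(26.1429) = 59.1429.
PS is the area between P* and the supply curve from 0 to Q*: (1/2)(26.1429)(26.1429) = 341.7245.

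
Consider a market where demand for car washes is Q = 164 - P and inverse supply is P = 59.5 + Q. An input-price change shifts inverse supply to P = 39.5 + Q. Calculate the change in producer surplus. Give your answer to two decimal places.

572.50

Rewriting demand in inverse form: P = 164 - Q.
Initial equilibrium: Q_0 = 52.25, P_0 = 111.75; CS_0 = (1/2)(52.25)(52.25) = 1365.0312, PS_0 = (1/2)(52.25)(52.25) = 1365.0312.
New equilibrium: 164 - Q = 39.5 + Q gives Q_1 = 62.25, P_1 = 101.75; CS_1 = 1937.5312, PS_1 = 1937.5312.
Change in producer surplus = 1937.5312 - 1365.0312 = 572.5.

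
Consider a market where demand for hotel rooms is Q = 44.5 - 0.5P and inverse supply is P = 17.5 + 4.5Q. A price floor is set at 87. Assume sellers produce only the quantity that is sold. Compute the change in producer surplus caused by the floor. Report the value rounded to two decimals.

-205.00

Rewriting demand in inverse form: P = 89 - 2Q.
Free-market equilibrium: 89 - 2Q = 17.5 + 4.5Q gives Q* = 11, P* = 67.
At P = 87, buyers demand (89 - 87)/2 = 1 while sellers would supply more, so the quantity traded is 1 at price 87.
PS goes from (1/2)(11)(49.5) = 272.25 to 67.25 (computed as (87 - 17.5)(1) - (1/2)(4.5)(1)^2), a change of -205.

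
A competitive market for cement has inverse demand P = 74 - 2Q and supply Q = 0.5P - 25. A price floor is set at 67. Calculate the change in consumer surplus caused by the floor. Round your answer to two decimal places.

Rewriting supply in inverse form: P = 50 + 2Q.
Without the control, 74 - 2Q = 50 + 2Q so Q* = 6 and P* = 62.
At the floor price 67, quantity demanded is (74 - 67)/2 = 3.5; demand is the short side, so Q = 3.5 trades at P = 67.
CS goes from (1/2)(6)(12) = 36 to 12.25 (computed as (74 - 67)(3.5) - (1/2)(2)(3.5)^2), a change of -23.75.

-23.75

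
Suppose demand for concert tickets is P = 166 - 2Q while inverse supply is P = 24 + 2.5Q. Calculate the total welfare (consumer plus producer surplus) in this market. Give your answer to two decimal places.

Equilibrium: 166 - 2Q = 24 + 2.5Q, so Q* = 31.5556 and P* = 102.8889.
Total surplus is the full triangle between the curves from 0 to Q*: (1/2)(31.5556)(166 - 24) = 2240.4444.

2240.44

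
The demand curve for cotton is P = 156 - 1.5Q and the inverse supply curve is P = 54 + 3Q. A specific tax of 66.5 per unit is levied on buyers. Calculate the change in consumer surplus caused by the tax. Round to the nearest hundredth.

Pre-tax equilibrium: 156 - 1.5Q = 54 + 3Q gives Q* = 22.6667, P* = 122.
With the tax, buyers' net willingness to pay falls by 66.5: (156 - 66.5) - 1.5Q = 54 + 3Q, so Q_t = 7.8889. Buyers pay P_b = 144.1667; sellers receive P_s = P_b - 66.5 = 77.6667.
Consumers lose the trapezoid between P* and P_b out to Q_t plus the triangle from Q_t to Q*: change in CS = 46.6759 - 385.3333 = -338.6574.

-338.66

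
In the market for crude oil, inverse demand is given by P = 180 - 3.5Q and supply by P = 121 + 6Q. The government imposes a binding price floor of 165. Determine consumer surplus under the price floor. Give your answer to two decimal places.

Free-market equilibrium: 180 - 3.5Q = 121 + 6Q gives Q* = 6.2105, P* = 158.2632.
At P = 165, buyers demand (180 - 165)/3.5 = 4.2857 while sellers would supply more, so the quantity traded is 4.2857 at price 165.
CS is the triangle under demand above 165: (1/2)(4.2857)(180 - 165) = 32.1429.

32.14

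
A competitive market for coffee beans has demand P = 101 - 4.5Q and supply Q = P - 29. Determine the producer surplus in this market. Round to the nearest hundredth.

85.69

Rewriting supply in inverse form: P = 29 + Q.
Equilibrium: 101 - 4.5Q = 29 + Q, so Q* = 13.0909 and P* = 42.0909.
PS is the area between P* and the supply curve from 0 to Q*: (1/2)(13.0909)(13.0909) = 85.686.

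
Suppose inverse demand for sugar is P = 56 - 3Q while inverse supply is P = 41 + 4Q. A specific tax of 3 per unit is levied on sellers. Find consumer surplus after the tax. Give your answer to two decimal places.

4.41

Pre-tax equilibrium: 56 - 3Q = 41 + 4Q gives Q* = 2.1429, P* = 49.5714.
A tax on sellers shifts supply up by 3: 56 - 3Q = 41 + 4Q + 3, so Q_t = 1.7143. Buyers pay P_b = 50.8571; sellers receive P_s = P_b - 3 = 47.8571.
Consumer surplus is the triangle under demand above P_b: (1/2)(1.7143)(56 - 50.8571) = 4.4082.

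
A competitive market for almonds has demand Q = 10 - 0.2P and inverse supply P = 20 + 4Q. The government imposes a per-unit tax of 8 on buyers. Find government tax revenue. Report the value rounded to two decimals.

Rewriting demand in inverse form: P = 50 - 5Q.
Pre-tax equilibrium: 50 - 5Q = 20 + 4Q gives Q* = 3.3333, P* = 33.3333.
A tax on buyers shifts demand down by 8: (50 - 8) - 5Q = 20 + 4Q, so Q_t = 2.4444. Buyers pay P_b = 37.7778; sellers receive P_s = P_b - 8 = 29.7778.
Revenue is the tax times quantity traded: 8 x 2.4444 = 19.5556.

19.56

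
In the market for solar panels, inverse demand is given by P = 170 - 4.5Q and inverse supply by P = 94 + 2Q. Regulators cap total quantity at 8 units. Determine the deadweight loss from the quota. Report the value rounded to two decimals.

44.31

Unrestricted equilibrium: Q* = (170 - 94)/(4.5 + 2) = 11.6923.
At Q = 8 the demand price is 170 - 4.5(8) = 134 and the supply price is 94 + 2(8) = 110.
DWL = (1/2)(gap between curves at 8) x (Q* - 8) = (1/2)(24)(3.6923) = 44.3077.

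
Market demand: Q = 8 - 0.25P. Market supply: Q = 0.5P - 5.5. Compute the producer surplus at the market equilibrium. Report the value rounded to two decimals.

Rewriting demand in inverse form: P = 32 - 4Q.
Rewriting supply in inverse form: P = 11 + 2Q.
Set 32 - 4Q = 11 + 2Q, which gives 21 = 6Q, so Q* = 3.5 and P* = 32 - 4(3.5) = 18.
The supply curve's price intercept is 11, so PS = (1/2)(Q*)(P* - 11) = (1/2)(3.5)(7) = 12.25.

12.25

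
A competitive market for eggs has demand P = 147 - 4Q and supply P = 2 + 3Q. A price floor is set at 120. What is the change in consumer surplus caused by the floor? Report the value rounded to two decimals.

Free-market equilibrium: 147 - 4Q = 2 + 3Q gives Q* = 20.7143, P* = 64.1429.
At P = 120, buyers demand (147 - 120)/4 = 6.75 while sellers would supply more, so the quantity traded is 6.75 at price 120.
CS goes from (1/2)(20.7143)(82.8571) = 858.1633 to 91.125 (computed as (147 - 120)(6.75) - (1/2)(4)(6.75)^2), a change of -767.0383.

-767.04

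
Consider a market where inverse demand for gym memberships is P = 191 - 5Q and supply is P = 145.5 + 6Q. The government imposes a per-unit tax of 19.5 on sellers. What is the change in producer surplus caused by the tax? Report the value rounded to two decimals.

-34.57

Pre-tax equilibrium: 191 - 5Q = 145.5 + 6Q gives Q* = 4.1364, P* = 170.3182.
A tax on sellers shifts supply up by 19.5: 191 - 5Q = 145.5 + 6Q + 19.5, so Q_t = 2.3636. Buyers pay P_b = 179.1818; sellers receive P_s = P_b - 19.5 = 159.6818.
Producers lose the trapezoid between P_s and P* out to Q_t plus the triangle from Q_t to Q*: change in PS = 16.7603 - 51.3285 = -34.5682.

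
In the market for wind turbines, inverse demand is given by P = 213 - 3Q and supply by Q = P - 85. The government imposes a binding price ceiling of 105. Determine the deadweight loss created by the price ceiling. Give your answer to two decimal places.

288.00

Rewriting supply in inverse form: P = 85 + Q.
Free-market equilibrium: 213 - 3Q = 85 + Q gives Q* = 32, P* = 117.
At the ceiling price 105, quantity supplied is (105 - 85)/1 = 20; supply is the short side, so Q = 20 trades at P = 105.
The lost-trades triangle has base Q* - 20 = 12 and height equal to the gap between the curves at Q = 20, which is 153 - 105 = 48. DWL = (1/2)(12)(48) = 288.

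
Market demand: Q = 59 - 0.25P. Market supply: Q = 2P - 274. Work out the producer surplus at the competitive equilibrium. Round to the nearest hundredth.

Rewriting demand in inverse form: P = 236 - 4Q.
Rewriting supply in inverse form: P = 137 + 0.5Q.
Setting demand equal to supply, 99 = 4.5Q, so Q* = 22 and P* = 148.
PS is the area between P* and the supply curve from 0 to Q*: (1/2)(22)(11) = 121.

121.00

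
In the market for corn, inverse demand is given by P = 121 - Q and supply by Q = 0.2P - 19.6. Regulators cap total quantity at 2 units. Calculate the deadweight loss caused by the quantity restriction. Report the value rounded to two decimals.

Rewriting supply in inverse form: P = 98 + 5Q.
Without the quota, 121 - Q = 98 + 5Q gives Q* = 3.8333.
At Q = 2 the demand price is 121 - (2) = 119 and the supply price is 98 + 5(2) = 108.
Deadweight loss is the triangle between the curves from 2 to 3.8333: (1/2)(119 - 108)(3.8333 - 2) = 10.0833.

10.08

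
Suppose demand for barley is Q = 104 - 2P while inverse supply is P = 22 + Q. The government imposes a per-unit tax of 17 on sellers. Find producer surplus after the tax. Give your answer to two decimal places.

37.56

Rewriting demand in inverse form: P = 52 - 0.5Q.
Pre-tax equilibrium: 52 - 0.5Q = 22 + Q gives Q* = 20, P* = 42.
A tax on sellers shifts supply up by 17: 52 - 0.5Q = 22 + Q + 17, so Q_t = 8.6667. Buyers pay P_b = 47.6667; sellers receive P_s = P_b - 17 = 30.6667.
Producer surplus is the triangle above supply below P_s: (1/2)(8.6667)(30.6667 - 22) = 37.5556.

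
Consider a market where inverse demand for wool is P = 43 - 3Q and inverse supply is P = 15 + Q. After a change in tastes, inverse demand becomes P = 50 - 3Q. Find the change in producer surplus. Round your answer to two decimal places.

Initial equilibrium: Q_0 = 7, P_0 = 22; CS_0 = (1/2)(7)(21) = 73.5, PS_0 = (1/2)(7)(7) = 24.5.
New equilibrium: 50 - 3Q = 15 + Q gives Q_1 = 8.75, P_1 = 23.75; CS_1 = 114.8438, PS_1 = 38.2812.
Change in producer surplus = 38.2812 - 24.5 = 13.7812.

13.78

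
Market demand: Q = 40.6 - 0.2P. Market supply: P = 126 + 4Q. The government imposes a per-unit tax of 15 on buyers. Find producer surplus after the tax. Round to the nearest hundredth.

Rewriting demand in inverse form: P = 203 - 5Q.
Pre-tax equilibrium: 203 - 5Q = 126 + 4Q gives Q* = 8.5556, P* = 160.2222.
A tax on buyers shifts demand down by 15: (203 - 15) - 5Q = 126 + 4Q, so Q_t = 6.8889. Buyers pay P_b = 168.5556; sellers receive P_s = P_b - 15 = 153.5556.
Producer surplus is the triangle above supply below P_s: (1/2)(6.8889)(153.5556 - 126) = 94.9136.

94.91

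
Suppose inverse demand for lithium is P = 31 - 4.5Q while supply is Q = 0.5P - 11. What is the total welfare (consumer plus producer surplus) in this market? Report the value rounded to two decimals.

Rewriting supply in inverse form: P = 22 + 2Q.
Setting demand equal to supply, 9 = 6.5Q, so Q* = 1.3846 and P* = 24.7692.
CS = (1/2)(1.3846)(6.2308) = 4.3136 and PS = (1/2)(1.3846)(2.7692) = 1.9172, so total surplus = 6.2308.

6.23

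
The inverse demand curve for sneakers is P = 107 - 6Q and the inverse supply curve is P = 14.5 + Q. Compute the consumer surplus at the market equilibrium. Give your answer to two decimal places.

Set 107 - 6Q = 14.5 + Q, which gives 92.5 = 7Q, so Q* = 13.2143 and P* = 107 - 6(13.2143) = 27.7143.
CS is the area between the demand curve and P* from 0 to Q*: (1/2)(13.2143)(79.2857) = 523.852.

523.85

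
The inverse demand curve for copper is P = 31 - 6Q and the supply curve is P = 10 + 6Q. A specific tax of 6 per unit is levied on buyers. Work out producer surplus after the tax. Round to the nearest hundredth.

4.69

Without the tax, 31 - 6Q = 10 + 6Q so Q* = 1.75 and P* = 20.5.
With the tax, buyers' net willingness to pay falls by 6: (31 - 6) - 6Q = 10 + 6Q, so Q_t = 1.25. Buyers pay P_b = 23.5; sellers receive P_s = P_b - 6 = 17.5.
PS = (1/2)(Q_t)(P_s - 10) = (1/2)(1.25)(7.5) = 4.6875.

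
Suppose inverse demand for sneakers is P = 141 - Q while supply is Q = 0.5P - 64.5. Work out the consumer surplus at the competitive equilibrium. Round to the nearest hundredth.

Rewriting supply in inverse form: P = 129 + 2Q.
Equilibrium: 141 - Q = 129 + 2Q, so Q* = 4 and P* = 137.
Consumer surplus is the triangle under demand above P*: (1/2)(4)(141 - 137) = (1/2)(4)(4) = 8.

8.00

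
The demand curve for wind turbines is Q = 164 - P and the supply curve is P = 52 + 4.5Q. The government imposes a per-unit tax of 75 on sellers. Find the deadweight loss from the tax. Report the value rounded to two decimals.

511.36

Rewriting demand in inverse form: P = 164 - Q.
Without the tax, 164 - Q = 52 + 4.5Q so Q* = 20.3636 and P* = 143.6364.
With the tax, sellers need 75 more per unit: 164 - Q = 52 + 4.5Q + 75, so Q_t = 6.7273. Buyers pay P_b = 157.2727; sellers receive P_s = P_b - 75 = 82.2727.
The welfare triangle lost has base Q* - Q_t = 13.6364 and height t = 75, so DWL = (1/2)(13.6364)(75) = 511.3636.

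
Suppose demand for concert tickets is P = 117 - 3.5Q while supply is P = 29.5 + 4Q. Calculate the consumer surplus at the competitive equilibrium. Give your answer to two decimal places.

Setting demand equal to supply, 87.5 = 7.5Q, so Q* = 11.6667 and P* = 76.1667.
CS is the area between the demand curve and P* from 0 to Q*: (1/2)(11.6667)(40.8333) = 238.1944.

238.19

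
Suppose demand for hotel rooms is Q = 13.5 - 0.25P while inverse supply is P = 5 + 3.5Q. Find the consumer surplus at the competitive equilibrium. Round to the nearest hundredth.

Rewriting demand in inverse form: P = 54 - 4Q.
Setting demand equal to supply, 49 = 7.5Q, so Q* = 6.5333 and P* = 27.8667.
CS is the area between the demand curve and P* from 0 to Q*: (1/2)(6.5333)(26.1333) = 85.3689.

85.37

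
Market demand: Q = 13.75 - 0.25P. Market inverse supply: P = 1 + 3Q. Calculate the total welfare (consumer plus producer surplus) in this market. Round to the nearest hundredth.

208.29

Rewriting demand in inverse form: P = 55 - 4Q.
Equilibrium: 55 - 4Q = 1 + 3Q, so Q* = 7.7143 and P* = 24.1429.
CS = (1/2)(7.7143)(30.8571) = 119.0204 and PS = (1/2)(7.7143)(23.1429) = 89.2653, so total surplus = 208.2857.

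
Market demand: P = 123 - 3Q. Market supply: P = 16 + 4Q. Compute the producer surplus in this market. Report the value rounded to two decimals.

467.31

Setting demand equal to supply, 107 = 7Q, so Q* = 15.2857 and P* = 77.1429.
PS is the area between P* and the supply curve from 0 to Q*: (1/2)(15.2857)(61.1429) = 467.3061.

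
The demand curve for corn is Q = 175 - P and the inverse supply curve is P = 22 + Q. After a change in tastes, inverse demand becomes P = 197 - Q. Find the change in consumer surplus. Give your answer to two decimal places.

Rewriting demand in inverse form: P = 175 - Q.
Initial equilibrium: Q_0 = 76.5, P_0 = 98.5; CS_0 = (1/2)(76.5)(76.5) = 2926.125, PS_0 = (1/2)(76.5)(76.5) = 2926.125.
New equilibrium: 197 - Q = 22 + Q gives Q_1 = 87.5, P_1 = 109.5; CS_1 = 3828.125, PS_1 = 3828.125.
Change in consumer surplus = 3828.125 - 2926.125 = 902.

902.00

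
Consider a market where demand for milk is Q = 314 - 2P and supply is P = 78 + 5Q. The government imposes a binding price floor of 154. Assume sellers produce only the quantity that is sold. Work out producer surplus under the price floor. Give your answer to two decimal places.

366.00

Rewriting demand in inverse form: P = 157 - 0.5Q.
Without the control, 157 - 0.5Q = 78 + 5Q so Q* = 14.3636 and P* = 149.8182.
At P = 154, buyers demand (157 - 154)/0.5 = 6 while sellers would supply more, so the quantity traded is 6 at price 154.
The supply price at Q = 6 is 108. PS is the trapezoid between 154 and supply over [0, 6]: (1/2)[(154 - 78) + (154 - 108)](6) = 366.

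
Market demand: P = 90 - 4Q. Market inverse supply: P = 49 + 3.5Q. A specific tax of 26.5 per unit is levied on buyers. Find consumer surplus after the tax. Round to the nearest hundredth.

Without the tax, 90 - 4Q = 49 + 3.5Q so Q* = 5.4667 and P* = 68.1333.
With the tax, buyers' net willingness to pay falls by 26.5: (90 - 26.5) - 4Q = 49 + 3.5Q, so Q_t = 1.9333. Buyers pay P_b = 82.2667; sellers receive P_s = P_b - 26.5 = 55.7667.
Consumer surplus is the triangle under demand above P_b: (1/2)(1.9333)(90 - 82.2667) = 7.4756.

7.48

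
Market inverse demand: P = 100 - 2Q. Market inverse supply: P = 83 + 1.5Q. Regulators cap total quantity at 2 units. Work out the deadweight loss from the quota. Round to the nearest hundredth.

14.29

Unrestricted equilibrium: Q* = (100 - 83)/(2 + 1.5) = 4.8571.
At Q = 2 the demand price is 100 - 2(2) = 96 and the supply price is 83 + 1.5(2) = 86.
Deadweight loss is the triangle between the curves from 2 to 4.8571: (1/2)(96 - 86)(4.8571 - 2) = 14.2857.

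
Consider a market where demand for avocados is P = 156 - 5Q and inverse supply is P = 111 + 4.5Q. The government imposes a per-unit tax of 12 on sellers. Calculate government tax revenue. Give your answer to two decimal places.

41.68

Pre-tax equilibrium: 156 - 5Q = 111 + 4.5Q gives Q* = 4.7368, P* = 132.3158.
With the tax, sellers need 12 more per unit: 156 - 5Q = 111 + 4.5Q + 12, so Q_t = 3.4737. Buyers pay P_b = 138.6316; sellers receive P_s = P_b - 12 = 126.6316.
Tax revenue = t x Q_t = 12 x 3.4737 = 41.6842.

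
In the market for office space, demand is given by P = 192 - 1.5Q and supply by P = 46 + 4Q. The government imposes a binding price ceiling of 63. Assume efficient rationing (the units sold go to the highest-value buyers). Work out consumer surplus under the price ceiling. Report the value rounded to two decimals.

Without the control, 192 - 1.5Q = 46 + 4Q so Q* = 26.5455 and P* = 152.1818.
At the ceiling price 63, quantity supplied is (63 - 46)/4 = 4.25; supply is the short side, so Q = 4.25 trades at P = 63.
The demand price at Q = 4.25 is 185.625. CS is the trapezoid between demand and 63 over [0, 4.25]: (1/2)[(192 - 63) + (185.625 - 63)](4.25) = 534.7031.

534.70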